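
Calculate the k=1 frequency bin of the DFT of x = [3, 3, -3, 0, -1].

X[1] = Σ(n=0 to 4) x[n] · ω_5^(1n) where ω_5 = e^(-2πi/5)
= (3)·ω_5^0 + (3)·ω_5^1 + (-3)·ω_5^2 + (0)·ω_5^3 + (-1)·ω_5^4

X[1] = 6.0451-2.0409i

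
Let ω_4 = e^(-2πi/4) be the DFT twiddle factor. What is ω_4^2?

ω_4^2 = e^(-2πi·2/4)
= cos(-2π·2/4) + i·sin(-2π·2/4)
= cos(-4π/4) + i·sin(-4π/4)

ω_4^2 = cos(-4π/4) + i·sin(-4π/4) = -1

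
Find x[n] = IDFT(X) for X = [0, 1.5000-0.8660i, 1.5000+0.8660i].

x[n] = (1/3) Σ(k=0 to 2) X[k] · e^(2πikn/3)

Computing each x[n]:
x[0] = 1
x[1] = 0
x[2] = -1

x = [1, 0, -1]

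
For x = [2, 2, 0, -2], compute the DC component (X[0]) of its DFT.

X[0] = Σ(n=0 to 3) x[n] · ω_4^0 = Σ x[n]
= (2) + (2) + (0) + (-2)

X[0] = 2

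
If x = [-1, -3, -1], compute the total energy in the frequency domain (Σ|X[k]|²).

Parseval: Σ|x[n]|² = (1/N)Σ|X[k]|², so Σ|X[k]|² = N·Σ|x[n]|² = 3·11.0000

Σ|X[k]|² = N·Σ|x[n]|² = 3·11.0000 = 33.0000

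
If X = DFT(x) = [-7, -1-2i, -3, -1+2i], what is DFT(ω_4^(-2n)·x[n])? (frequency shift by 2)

Modulation property: DFT(ω_4^(-2n)·x[n]) = X[(k-2) mod 4], so circularly shift X by 2 positions.

X[k-2] = [-3, -1+2i, -7, -1-2i]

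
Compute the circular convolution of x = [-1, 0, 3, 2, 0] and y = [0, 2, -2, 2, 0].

(x ⊛ y)[n] = Σ(m=0 to 4) x[m] · y[(n-m) mod 5]

Computing each output sample:
(x ⊛ y)[0] = 2
(x ⊛ y)[1] = 2
(x ⊛ y)[2] = 2
(x ⊛ y)[3] = 4
(x ⊛ y)[4] = -2

x ⊛ y = [2, 2, 2, 4, -2]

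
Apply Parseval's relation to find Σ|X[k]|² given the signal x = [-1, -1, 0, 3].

Parseval: Σ|x[n]|² = (1/N)Σ|X[k]|², so Σ|X[k]|² = N·Σ|x[n]|² = 4·11.0000

Σ|X[k]|² = N·Σ|x[n]|² = 4·11.0000 = 44.0000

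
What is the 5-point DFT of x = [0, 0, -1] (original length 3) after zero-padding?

Original 3-point DFT: [-1, 0.5000-0.8660i, 0.5000+0.8660i]
Zero-padded 5-point DFT provides frequency interpolation.

DFT_5([x, 0, ...]) = [-1, 0.8090+0.5878i, -0.3090-0.9511i, -0.3090+0.9511i, 0.8090-0.5878i]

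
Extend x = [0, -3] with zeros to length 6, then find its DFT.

Original 2-point DFT: [-3, 3]
Zero-padded 6-point DFT provides frequency interpolation.

DFT_6([x, 0, ...]) = [-3, -1.5000+2.5981i, 1.5000+2.5981i, 3, 1.5000-2.5981i, -1.5000-2.5981i]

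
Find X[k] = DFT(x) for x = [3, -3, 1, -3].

X[k] = Σ(n=0 to 3) x[n] · ω_4^(nk)
where ω_4 = e^(-2πi/4)

Computing each X[k]:
X[0] = -2
X[1] = 2
X[2] = 10
X[3] = 2

X = [-2, 2, 10, 2]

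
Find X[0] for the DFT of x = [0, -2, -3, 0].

X[0] = Σ(n=0 to 3) x[n] · ω_4^0 = Σ x[n]
= (0) + (-2) + (-3) + (0)

X[0] = -5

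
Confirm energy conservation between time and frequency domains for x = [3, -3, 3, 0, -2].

Time domain:
Σ|x[n]|² = |3|² + |-3|² + |3|² + |0|² + |-2|² = 31.0000

Frequency domain:
(1/5)Σ|X[k]|² = (1/5)(|1|² + |-0.9721-0.8123i|² + |7.9721+3.4410i|² + |7.9721-3.4410i|² + |-0.9721+0.8123i|²) = (1/5)·155.0000 = 31.0000

Both sides agree, confirming Parseval's theorem.

Σ|x[n]|² = (1/N)Σ|X[k]|² = 31.0000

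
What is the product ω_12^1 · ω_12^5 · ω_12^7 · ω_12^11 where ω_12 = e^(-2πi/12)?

The primitive 12th roots of unity are ω_12^k for k coprime to 12: k ∈ {1, 5, 7, 11}
Their product equals the constant term of the cyclotomic polynomial Φ_12(x) up to sign.
For n ≥ 3, the product of all primitive nth roots of unity is 1. (For n=1 it is 1; for n=2 it is -1.)

1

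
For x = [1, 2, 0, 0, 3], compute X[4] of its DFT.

X[4] = Σ(n=0 to 4) x[n] · ω_5^(4n) where ω_5 = e^(-2πi/5)
= (1)·ω_5^0 + (2)·ω_5^4 + (0)·ω_5^8 + (0)·ω_5^12 + (3)·ω_5^16

X[4] = 2.5451-0.9511i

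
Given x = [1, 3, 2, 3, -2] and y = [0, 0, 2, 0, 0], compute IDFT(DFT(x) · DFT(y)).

(x ⊛ y)[n] = Σ(m=0 to 4) x[m] · y[(n-m) mod 5]

Computing each output sample:
(x ⊛ y)[0] = 6
(x ⊛ y)[1] = -4
(x ⊛ y)[2] = 2
(x ⊛ y)[3] = 6
(x ⊛ y)[4] = 4

x ⊛ y = [6, -4, 2, 6, 4]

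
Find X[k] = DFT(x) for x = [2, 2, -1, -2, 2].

X[k] = Σ(n=0 to 4) x[n] · ω_5^(nk)
where ω_5 = e^(-2πi/5)

Computing each X[k]:
X[0] = 3
X[1] = 5.6631-0.5878i
X[2] = -2.1631+0.9511i
X[3] = -2.1631-0.9511i
X[4] = 5.6631+0.5878i

X = [3, 5.6631-0.5878i, -2.1631+0.9511i, -2.1631-0.9511i, 5.6631+0.5878i]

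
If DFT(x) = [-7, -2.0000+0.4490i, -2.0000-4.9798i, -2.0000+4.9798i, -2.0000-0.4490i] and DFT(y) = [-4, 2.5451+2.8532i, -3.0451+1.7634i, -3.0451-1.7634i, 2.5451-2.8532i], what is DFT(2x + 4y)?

By linearity: DFT(2x + 4y) = 2·DFT(x) + 4·DFT(y)
= 2·[-7, -2.0000+0.4490i, -2.0000-4.9798i, -2.0000+4.9798i, -2.0000-0.4490i] + 4·[-4, 2.5451+2.8532i, -3.0451+1.7634i, -3.0451-1.7634i, 2.5451-2.8532i]

Computing element-wise:
Z[0] = 2·(-7) + 4·(-4) = -30
Z[1] = 2·(-2.0000+0.4490i) + 4·(2.5451+2.8532i) = 6.1804+12.3108i
Z[2] = 2·(-2.0000-4.9798i) + 4·(-3.0451+1.7634i) = -16.1804-2.9060i
Z[3] = 2·(-2.0000+4.9798i) + 4·(-3.0451-1.7634i) = -16.1804+2.9060i
Z[4] = 2·(-2.0000-0.4490i) + 4·(2.5451-2.8532i) = 6.1804-12.3108i

DFT(2x + 4y) = 2·X + 4·Y = [-30, 6.1804+12.3108i, -16.1804-2.9060i, -16.1804+2.9060i, 6.1804-12.3108i]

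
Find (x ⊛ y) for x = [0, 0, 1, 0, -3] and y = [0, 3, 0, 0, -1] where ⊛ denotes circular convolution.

(x ⊛ y)[n] = Σ(m=0 to 4) x[m] · y[(n-m) mod 5]

Computing each output sample:
(x ⊛ y)[0] = -9
(x ⊛ y)[1] = -1
(x ⊛ y)[2] = 0
(x ⊛ y)[3] = 6
(x ⊛ y)[4] = 0

x ⊛ y = [-9, -1, 0, 6, 0]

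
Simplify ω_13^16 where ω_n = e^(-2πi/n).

Since ω_13^13 = 1, powers reduce modulo 13.
16 mod 13 = 3
So ω_13^16 = ω_13^3 = e^(-2πi·3/13)

ω_13^16 = ω_13^3 = 0.1205-0.9927i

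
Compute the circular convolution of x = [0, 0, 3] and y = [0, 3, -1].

(x ⊛ y)[n] = Σ(m=0 to 2) x[m] · y[(n-m) mod 3]

Computing each output sample:
(x ⊛ y)[0] = 9
(x ⊛ y)[1] = -3
(x ⊛ y)[2] = 0

x ⊛ y = [9, -3, 0]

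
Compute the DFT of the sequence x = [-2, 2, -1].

X[k] = Σ(n=0 to 2) x[n] · ω_3^(nk)
where ω_3 = e^(-2πi/3)

Computing each X[k]:
X[0] = -1
X[1] = -2.5000-2.5981i
X[2] = -2.5000+2.5981i

X = [-1, -2.5000-2.5981i, -2.5000+2.5981i]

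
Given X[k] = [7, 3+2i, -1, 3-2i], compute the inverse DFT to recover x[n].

x[n] = (1/4) Σ(k=0 to 3) X[k] · e^(2πikn/4)

Computing each x[n]:
x[0] = 3
x[1] = 1
x[2] = 0
x[3] = 3

x = [3, 1, 0, 3]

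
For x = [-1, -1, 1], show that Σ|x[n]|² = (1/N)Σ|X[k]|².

Time domain:
Σ|x[n]|² = |-1|² + |-1|² + |1|² = 3.0000

Frequency domain:
(1/3)Σ|X[k]|² = (1/3)(|-1|² + |-1.0000+1.7321i|² + |-1.0000-1.7321i|²) = (1/3)·9.0000 = 3.0000

Both sides agree, confirming Parseval's theorem.

Σ|x[n]|² = (1/N)Σ|X[k]|² = 3.0000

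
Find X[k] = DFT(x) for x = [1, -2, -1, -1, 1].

X[k] = Σ(n=0 to 4) x[n] · ω_5^(nk)
where ω_5 = e^(-2πi/5)

Computing each X[k]:
X[0] = -2
X[1] = 2.3090+2.8532i
X[2] = 1.1910+1.7634i
X[3] = 1.1910-1.7634i
X[4] = 2.3090-2.8532i

X = [-2, 2.3090+2.8532i, 1.1910+1.7634i, 1.1910-1.7634i, 2.3090-2.8532i]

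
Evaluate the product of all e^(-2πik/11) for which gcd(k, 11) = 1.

The primitive 11th roots of unity are ω_11^k for k coprime to 11: k ∈ {1, 2, 3, 4, 5, 6, 7, 8, 9, 10}
Their product equals the constant term of the cyclotomic polynomial Φ_11(x) up to sign.
For n ≥ 3, the product of all primitive nth roots of unity is 1. (For n=1 it is 1; for n=2 it is -1.)

1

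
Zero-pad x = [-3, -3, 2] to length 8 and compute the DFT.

Original 3-point DFT: [-4, -2.5000+4.3301i, -2.5000-4.3301i]
Zero-padded 8-point DFT provides frequency interpolation.

DFT_8([x, 0, ...]) = [-4, -5.1213+0.1213i, -5+3i, -0.8787+4.1213i, 2, -0.8787-4.1213i, -5-3i, -5.1213-0.1213i]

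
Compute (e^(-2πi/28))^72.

Since ω_28^28 = 1, powers reduce modulo 28.
72 mod 28 = 16
So ω_28^72 = ω_28^16 = e^(-2πi·16/28)

ω_28^72 = ω_28^16 = -0.9010+0.4339i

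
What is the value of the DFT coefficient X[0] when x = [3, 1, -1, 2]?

X[0] = Σ(n=0 to 3) x[n] · ω_4^0 = Σ x[n]
= (3) + (1) + (-1) + (2)

X[0] = 5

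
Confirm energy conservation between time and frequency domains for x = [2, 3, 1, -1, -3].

Time domain:
Σ|x[n]|² = |2|² + |3|² + |1|² + |-1|² + |-3|² = 24.0000

Frequency domain:
(1/5)Σ|X[k]|² = (1/5)(|2|² + |2.0000-6.8819i|² + |2.0000-1.6246i|² + |2.0000+1.6246i|² + |2.0000+6.8819i|²) = (1/5)·120.0000 = 24.0000

Both sides agree, confirming Parseval's theorem.

Σ|x[n]|² = (1/N)Σ|X[k]|² = 24.0000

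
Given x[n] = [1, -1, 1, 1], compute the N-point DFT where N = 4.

X[k] = Σ(n=0 to 3) x[n] · ω_4^(nk)
where ω_4 = e^(-2πi/4)

Computing each X[k]:
X[0] = 2
X[1] = 2i
X[2] = 2
X[3] = -2i

X = [2, 2i, 2, -2i]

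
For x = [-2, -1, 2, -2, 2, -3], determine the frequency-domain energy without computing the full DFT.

Parseval: Σ|x[n]|² = (1/N)Σ|X[k]|², so Σ|X[k]|² = N·Σ|x[n]|² = 6·26.0000

Σ|X[k]|² = N·Σ|x[n]|² = 6·26.0000 = 156.0000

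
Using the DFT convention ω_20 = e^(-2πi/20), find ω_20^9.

ω_20^9 = e^(-2πi·9/20)
= cos(-2π·9/20) + i·sin(-2π·9/20)
= cos(-18π/20) + i·sin(-18π/20)

ω_20^9 = cos(-18π/20) + i·sin(-18π/20) = -0.9511-0.3090i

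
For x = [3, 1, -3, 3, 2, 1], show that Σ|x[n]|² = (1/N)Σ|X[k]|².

Time domain:
Σ|x[n]|² = |3|² + |1|² + |-3|² + |3|² + |2|² + |1|² = 33.0000

Frequency domain:
(1/6)Σ|X[k]|² = (1/6)(|7|² + |1.5000+4.3301i|² + |5.5000-4.3301i|² + |-3|² + |5.5000+4.3301i|² + |1.5000-4.3301i|²) = (1/6)·198.0000 = 33.0000

Both sides agree, confirming Parseval's theorem.

Σ|x[n]|² = (1/N)Σ|X[k]|² = 33.0000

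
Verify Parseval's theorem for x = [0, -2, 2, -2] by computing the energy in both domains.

Time domain:
Σ|x[n]|² = |0|² + |-2|² + |2|² + |-2|² = 12.0000

Frequency domain:
(1/4)Σ|X[k]|² = (1/4)(|-2|² + |-2|² + |6|² + |-2|²) = (1/4)·48.0000 = 12.0000

Both sides agree, confirming Parseval's theorem.

Σ|x[n]|² = (1/N)Σ|X[k]|² = 12.0000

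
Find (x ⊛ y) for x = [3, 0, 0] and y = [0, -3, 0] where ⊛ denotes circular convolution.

(x ⊛ y)[n] = Σ(m=0 to 2) x[m] · y[(n-m) mod 3]

Computing each output sample:
(x ⊛ y)[0] = 0
(x ⊛ y)[1] = -9
(x ⊛ y)[2] = 0

x ⊛ y = [0, -9, 0]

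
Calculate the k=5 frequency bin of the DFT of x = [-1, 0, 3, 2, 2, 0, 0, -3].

X[5] = Σ(n=0 to 7) x[n] · ω_8^(5n) where ω_8 = e^(-2πi/8)
= (-1)·ω_8^0 + (0)·ω_8^5 + (3)·ω_8^10 + (2)·ω_8^15 + (2)·ω_8^20 + (0)·ω_8^25 + (0)·ω_8^30 + (-3)·ω_8^35

X[5] = 0.5355+0.5355i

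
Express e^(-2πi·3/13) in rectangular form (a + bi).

ω_13^3 = e^(-2πi·3/13)
= cos(-2π·3/13) + i·sin(-2π·3/13)
= cos(-6π/13) + i·sin(-6π/13)

ω_13^3 = cos(-6π/13) + i·sin(-6π/13) = 0.1205-0.9927i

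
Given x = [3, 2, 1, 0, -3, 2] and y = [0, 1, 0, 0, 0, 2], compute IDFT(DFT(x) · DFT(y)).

(x ⊛ y)[n] = Σ(m=0 to 5) x[m] · y[(n-m) mod 6]

Computing each output sample:
(x ⊛ y)[0] = 6
(x ⊛ y)[1] = 5
(x ⊛ y)[2] = 2
(x ⊛ y)[3] = -5
(x ⊛ y)[4] = 4
(x ⊛ y)[5] = 3

x ⊛ y = [6, 5, 2, -5, 4, 3]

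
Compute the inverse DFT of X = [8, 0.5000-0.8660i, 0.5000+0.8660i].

x[n] = (1/3) Σ(k=0 to 2) X[k] · e^(2πikn/3)

Computing each x[n]:
x[0] = 3
x[1] = 3
x[2] = 2

x = [3, 3, 2]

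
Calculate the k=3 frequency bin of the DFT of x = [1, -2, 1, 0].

X[3] = Σ(n=0 to 3) x[n] · ω_4^(3n) where ω_4 = e^(-2πi/4)
= (1)·ω_4^0 + (-2)·ω_4^3 + (1)·ω_4^6 + (0)·ω_4^9

X[3] = -2i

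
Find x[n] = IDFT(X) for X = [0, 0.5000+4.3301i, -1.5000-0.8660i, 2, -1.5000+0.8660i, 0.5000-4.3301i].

x[n] = (1/6) Σ(k=0 to 5) X[k] · e^(2πikn/6)

Computing each x[n]:
x[0] = 0
x[1] = -1
x[2] = -1
x[3] = -1
x[4] = 2
x[5] = 1

x = [0, -1, -1, -1, 2, 1]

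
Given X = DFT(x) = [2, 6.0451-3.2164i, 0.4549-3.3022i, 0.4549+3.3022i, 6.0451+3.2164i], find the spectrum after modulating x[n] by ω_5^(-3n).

Modulation property: DFT(ω_5^(-3n)·x[n]) = X[(k-3) mod 5], so circularly shift X by 3 positions.

X[k-3] = [0.4549-3.3022i, 0.4549+3.3022i, 6.0451+3.2164i, 2, 6.0451-3.2164i]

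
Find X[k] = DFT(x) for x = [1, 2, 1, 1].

X[k] = Σ(n=0 to 3) x[n] · ω_4^(nk)
where ω_4 = e^(-2πi/4)

Computing each X[k]:
X[0] = 5
X[1] = -1i
X[2] = -1
X[3] = 1i

X = [5, -1i, -1, 1i]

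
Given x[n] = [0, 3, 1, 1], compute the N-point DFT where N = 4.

X[k] = Σ(n=0 to 3) x[n] · ω_4^(nk)
where ω_4 = e^(-2πi/4)

Computing each X[k]:
X[0] = 5
X[1] = -1-2i
X[2] = -3
X[3] = -1+2i

X = [5, -1-2i, -3, -1+2i]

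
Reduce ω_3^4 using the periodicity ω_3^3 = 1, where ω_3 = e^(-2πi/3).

Since ω_3^3 = 1, powers reduce modulo 3.
4 mod 3 = 1
So ω_3^4 = ω_3^1 = e^(-2πi·1/3)

ω_3^4 = ω_3^1 = -0.5000-0.8660i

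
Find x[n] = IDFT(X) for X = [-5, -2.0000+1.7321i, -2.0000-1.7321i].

x[n] = (1/3) Σ(k=0 to 2) X[k] · e^(2πikn/3)

Computing each x[n]:
x[0] = -3
x[1] = -2
x[2] = 0

x = [-3, -2, 0]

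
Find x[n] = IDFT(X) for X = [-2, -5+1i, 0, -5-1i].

x[n] = (1/4) Σ(k=0 to 3) X[k] · e^(2πikn/4)

Computing each x[n]:
x[0] = -3
x[1] = -1
x[2] = 2
x[3] = 0

x = [-3, -1, 2, 0]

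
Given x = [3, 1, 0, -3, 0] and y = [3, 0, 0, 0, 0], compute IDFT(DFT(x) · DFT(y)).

(x ⊛ y)[n] = Σ(m=0 to 4) x[m] · y[(n-m) mod 5]

Computing each output sample:
(x ⊛ y)[0] = 9
(x ⊛ y)[1] = 3
(x ⊛ y)[2] = 0
(x ⊛ y)[3] = -9
(x ⊛ y)[4] = 0

x ⊛ y = [9, 3, 0, -9, 0]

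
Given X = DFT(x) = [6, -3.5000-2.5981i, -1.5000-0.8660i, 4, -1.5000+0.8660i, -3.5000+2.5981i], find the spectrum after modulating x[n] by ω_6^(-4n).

Modulation property: DFT(ω_6^(-4n)·x[n]) = X[(k-4) mod 6], so circularly shift X by 4 positions.

X[k-4] = [-1.5000-0.8660i, 4, -1.5000+0.8660i, -3.5000+2.5981i, 6, -3.5000-2.5981i]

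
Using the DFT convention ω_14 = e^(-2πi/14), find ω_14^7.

ω_14^7 = e^(-2πi·7/14)
= cos(-2π·7/14) + i·sin(-2π·7/14)
= cos(-14π/14) + i·sin(-14π/14)

ω_14^7 = cos(-14π/14) + i·sin(-14π/14) = -1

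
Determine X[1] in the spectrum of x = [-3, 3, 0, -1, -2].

X[1] = Σ(n=0 to 4) x[n] · ω_5^(1n) where ω_5 = e^(-2πi/5)
= (-3)·ω_5^0 + (3)·ω_5^1 + (0)·ω_5^2 + (-1)·ω_5^3 + (-2)·ω_5^4

X[1] = -1.8820-5.3431i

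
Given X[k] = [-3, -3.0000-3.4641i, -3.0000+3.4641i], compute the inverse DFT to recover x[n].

x[n] = (1/3) Σ(k=0 to 2) X[k] · e^(2πikn/3)

Computing each x[n]:
x[0] = -3
x[1] = 2
x[2] = -2

x = [-3, 2, -2]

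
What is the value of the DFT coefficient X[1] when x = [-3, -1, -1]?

X[1] = Σ(n=0 to 2) x[n] · ω_3^(1n) where ω_3 = e^(-2πi/3)
= (-3)·ω_3^0 + (-1)·ω_3^1 + (-1)·ω_3^2

X[1] = -2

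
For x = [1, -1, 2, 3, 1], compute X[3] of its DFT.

X[3] = Σ(n=0 to 4) x[n] · ω_5^(3n) where ω_5 = e^(-2πi/5)
= (1)·ω_5^0 + (-1)·ω_5^3 + (2)·ω_5^6 + (3)·ω_5^9 + (1)·ω_5^12

X[3] = 2.5451-0.2245i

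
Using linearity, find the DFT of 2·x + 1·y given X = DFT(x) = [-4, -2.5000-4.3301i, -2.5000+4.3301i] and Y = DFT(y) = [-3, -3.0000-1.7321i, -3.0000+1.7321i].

By linearity: DFT(2x + 1y) = 2·DFT(x) + 1·DFT(y)
= 2·[-4, -2.5000-4.3301i, -2.5000+4.3301i] + 1·[-3, -3.0000-1.7321i, -3.0000+1.7321i]

Computing element-wise:
Z[0] = 2·(-4) + 1·(-3) = -11
Z[1] = 2·(-2.5000-4.3301i) + 1·(-3.0000-1.7321i) = -8.0000-10.3923i
Z[2] = 2·(-2.5000+4.3301i) + 1·(-3.0000+1.7321i) = -8.0000+10.3923i

DFT(2x + 1y) = 2·X + 1·Y = [-11, -8.0000-10.3923i, -8.0000+10.3923i]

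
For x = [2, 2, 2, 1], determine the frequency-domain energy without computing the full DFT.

Parseval: Σ|x[n]|² = (1/N)Σ|X[k]|², so Σ|X[k]|² = N·Σ|x[n]|² = 4·13.0000

Σ|X[k]|² = N·Σ|x[n]|² = 4·13.0000 = 52.0000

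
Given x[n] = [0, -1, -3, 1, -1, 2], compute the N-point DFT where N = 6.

X[k] = Σ(n=0 to 5) x[n] · ω_6^(nk)
where ω_6 = e^(-2πi/6)

Computing each X[k]:
X[0] = -2
X[1] = 1.5000+4.3301i
X[2] = 2.5000+0.8660i
X[3] = -6
X[4] = 2.5000-0.8660i
X[5] = 1.5000-4.3301i

X = [-2, 1.5000+4.3301i, 2.5000+0.8660i, -6, 2.5000-0.8660i, 1.5000-4.3301i]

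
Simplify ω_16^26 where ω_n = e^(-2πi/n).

Since ω_16^16 = 1, powers reduce modulo 16.
26 mod 16 = 10
So ω_16^26 = ω_16^10 = e^(-2πi·10/16)

ω_16^26 = ω_16^10 = -0.7071+0.7071i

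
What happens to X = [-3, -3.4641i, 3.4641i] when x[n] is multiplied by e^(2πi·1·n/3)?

Modulation property: DFT(ω_3^(-1n)·x[n]) = X[(k-1) mod 3], so circularly shift X by 1 positions.

X[k-1] = [3.4641i, -3, -3.4641i]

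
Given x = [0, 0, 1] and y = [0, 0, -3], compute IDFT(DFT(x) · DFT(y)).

(x ⊛ y)[n] = Σ(m=0 to 2) x[m] · y[(n-m) mod 3]

Computing each output sample:
(x ⊛ y)[0] = 0
(x ⊛ y)[1] = -3
(x ⊛ y)[2] = 0

x ⊛ y = [0, -3, 0]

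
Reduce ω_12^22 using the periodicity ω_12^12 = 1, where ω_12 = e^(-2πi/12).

Since ω_12^12 = 1, powers reduce modulo 12.
22 mod 12 = 10
So ω_12^22 = ω_12^10 = e^(-2πi·10/12)

ω_12^22 = ω_12^10 = 0.5000+0.8660i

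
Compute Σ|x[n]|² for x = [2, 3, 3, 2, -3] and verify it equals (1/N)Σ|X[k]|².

Time domain:
Σ|x[n]|² = |2|² + |3|² + |3|² + |2|² + |-3|² = 35.0000

Frequency domain:
(1/5)Σ|X[k]|² = (1/5)(|7|² + |-2.0451-6.2941i|² + |3.5451-2.5757i|² + |3.5451+2.5757i|² + |-2.0451+6.2941i|²) = (1/5)·175.0000 = 35.0000

Both sides agree, confirming Parseval's theorem.

Σ|x[n]|² = (1/N)Σ|X[k]|² = 35.0000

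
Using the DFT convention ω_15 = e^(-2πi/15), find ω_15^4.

ω_15^4 = e^(-2πi·4/15)
= cos(-2π·4/15) + i·sin(-2π·4/15)
= cos(-8π/15) + i·sin(-8π/15)

ω_15^4 = cos(-8π/15) + i·sin(-8π/15) = -0.1045-0.9945i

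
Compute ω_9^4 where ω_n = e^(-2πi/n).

ω_9^4 = e^(-2πi·4/9)
= cos(-2π·4/9) + i·sin(-2π·4/9)
= cos(-8π/9) + i·sin(-8π/9)

ω_9^4 = cos(-8π/9) + i·sin(-8π/9) = -0.9397-0.3420i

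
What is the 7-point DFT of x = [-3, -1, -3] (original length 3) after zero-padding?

Original 3-point DFT: [-7, -1.0000-1.7321i, -1.0000+1.7321i]
Zero-padded 7-point DFT provides frequency interpolation.

DFT_7([x, 0, ...]) = [-7, -2.9559+3.7066i, -0.0746-0.3267i, -3.9695-1.9116i, -3.9695+1.9116i, -0.0746+0.3267i, -2.9559-3.7066i]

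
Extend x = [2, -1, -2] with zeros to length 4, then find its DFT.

Original 3-point DFT: [-1, 3.5000-0.8660i, 3.5000+0.8660i]
Zero-padded 4-point DFT provides frequency interpolation.

DFT_4([x, 0, ...]) = [-1, 4+1i, 1, 4-1i]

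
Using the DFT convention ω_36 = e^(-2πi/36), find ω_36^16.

ω_36^16 = e^(-2πi·16/36)
= cos(-2π·16/36) + i·sin(-2π·16/36)
= cos(-32π/36) + i·sin(-32π/36)

ω_36^16 = cos(-32π/36) + i·sin(-32π/36) = -0.9397-0.3420i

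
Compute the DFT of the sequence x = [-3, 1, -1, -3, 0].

X[k] = Σ(n=0 to 4) x[n] · ω_5^(nk)
where ω_5 = e^(-2πi/5)

Computing each X[k]:
X[0] = -6
X[1] = 0.5451-2.1266i
X[2] = -5.0451+1.3143i
X[3] = -5.0451-1.3143i
X[4] = 0.5451+2.1266i

X = [-6, 0.5451-2.1266i, -5.0451+1.3143i, -5.0451-1.3143i, 0.5451+2.1266i]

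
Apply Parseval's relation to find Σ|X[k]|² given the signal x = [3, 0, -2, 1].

Parseval: Σ|x[n]|² = (1/N)Σ|X[k]|², so Σ|X[k]|² = N·Σ|x[n]|² = 4·14.0000

Σ|X[k]|² = N·Σ|x[n]|² = 4·14.0000 = 56.0000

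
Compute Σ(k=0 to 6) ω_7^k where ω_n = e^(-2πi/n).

Sum of all nth roots of unity equals 0 for n > 1 (geometric series with r ≠ 1).

0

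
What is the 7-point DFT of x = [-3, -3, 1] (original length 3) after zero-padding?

Original 3-point DFT: [-5, -2.0000+3.4641i, -2.0000-3.4641i]
Zero-padded 7-point DFT provides frequency interpolation.

DFT_7([x, 0, ...]) = [-5, -5.0930+1.3706i, -3.2334+3.3587i, 0.3264+2.0835i, 0.3264-2.0835i, -3.2334-3.3587i, -5.0930-1.3706i]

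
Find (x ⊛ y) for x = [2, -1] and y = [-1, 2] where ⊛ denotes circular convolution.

(x ⊛ y)[n] = Σ(m=0 to 1) x[m] · y[(n-m) mod 2]

Computing each output sample:
(x ⊛ y)[0] = -4
(x ⊛ y)[1] = 5

x ⊛ y = [-4, 5]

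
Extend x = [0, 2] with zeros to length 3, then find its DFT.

Original 2-point DFT: [2, -2]
Zero-padded 3-point DFT provides frequency interpolation.

DFT_3([x, 0, ...]) = [2, -1.0000-1.7321i, -1.0000+1.7321i]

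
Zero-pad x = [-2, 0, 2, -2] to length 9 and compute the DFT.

Original 4-point DFT: [-2, -4-2i, 2, -4+2i]
Zero-padded 9-point DFT provides frequency interpolation.

DFT_9([x, 0, ...]) = [-2, -0.6527-0.2376i, -2.8794-2.4161i, -5.0000+1.7321i, 0.5321+3.0176i, 0.5321-3.0176i, -5.0000-1.7321i, -2.8794+2.4161i, -0.6527+0.2376i]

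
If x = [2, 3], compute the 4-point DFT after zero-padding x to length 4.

Original 2-point DFT: [5, -1]
Zero-padded 4-point DFT provides frequency interpolation.

DFT_4([x, 0, ...]) = [5, 2-3i, -1, 2+3i]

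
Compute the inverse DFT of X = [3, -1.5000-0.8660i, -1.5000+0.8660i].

x[n] = (1/3) Σ(k=0 to 2) X[k] · e^(2πikn/3)

Computing each x[n]:
x[0] = 0
x[1] = 2
x[2] = 1

x = [0, 2, 1]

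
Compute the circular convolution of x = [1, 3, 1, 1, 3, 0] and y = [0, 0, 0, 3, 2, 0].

(x ⊛ y)[n] = Σ(m=0 to 5) x[m] · y[(n-m) mod 6]

Computing each output sample:
(x ⊛ y)[0] = 5
(x ⊛ y)[1] = 11
(x ⊛ y)[2] = 6
(x ⊛ y)[3] = 3
(x ⊛ y)[4] = 11
(x ⊛ y)[5] = 9

x ⊛ y = [5, 11, 6, 3, 11, 9]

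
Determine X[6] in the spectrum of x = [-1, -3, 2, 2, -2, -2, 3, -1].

X[6] = Σ(n=0 to 7) x[n] · ω_8^(6n) where ω_8 = e^(-2πi/8)
= (-1)·ω_8^0 + (-3)·ω_8^6 + (2)·ω_8^12 + (2)·ω_8^18 + (-2)·ω_8^24 + (-2)·ω_8^30 + (3)·ω_8^36 + (-1)·ω_8^42

X[6] = -8-6i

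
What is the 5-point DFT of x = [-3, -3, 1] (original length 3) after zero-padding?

Original 3-point DFT: [-5, -2.0000+3.4641i, -2.0000-3.4641i]
Zero-padded 5-point DFT provides frequency interpolation.

DFT_5([x, 0, ...]) = [-5, -4.7361+2.2654i, -0.2639+2.7144i, -0.2639-2.7144i, -4.7361-2.2654i]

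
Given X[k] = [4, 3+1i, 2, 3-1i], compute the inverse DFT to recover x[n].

x[n] = (1/4) Σ(k=0 to 3) X[k] · e^(2πikn/4)

Computing each x[n]:
x[0] = 3
x[1] = 0
x[2] = 0
x[3] = 1

x = [3, 0, 0, 1]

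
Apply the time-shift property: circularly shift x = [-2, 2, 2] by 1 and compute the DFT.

Time shift by 1: X_shifted[k] = ω_3^(1k) · X[k]
Shifted x = [2, -2, 2]

DFT(x[n-1]) = [2, 2.0000+3.4641i, 2.0000-3.4641i]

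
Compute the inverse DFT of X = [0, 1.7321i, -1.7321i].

x[n] = (1/3) Σ(k=0 to 2) X[k] · e^(2πikn/3)

Computing each x[n]:
x[0] = 0
x[1] = -1
x[2] = 1

x = [0, -1, 1]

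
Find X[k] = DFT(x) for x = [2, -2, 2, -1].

X[k] = Σ(n=0 to 3) x[n] · ω_4^(nk)
where ω_4 = e^(-2πi/4)

Computing each X[k]:
X[0] = 1
X[1] = 1i
X[2] = 7
X[3] = -1i

X = [1, 1i, 7, -1i]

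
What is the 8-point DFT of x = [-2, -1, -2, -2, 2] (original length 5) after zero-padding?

Original 5-point DFT: [-5, 1.5451+2.8532i, -4.0451+1.7634i, -4.0451-1.7634i, 1.5451-2.8532i]
Zero-padded 8-point DFT provides frequency interpolation.

DFT_8([x, 0, ...]) = [-5, -3.2929+4.1213i, 2-1i, -4.7071+0.1213i, 1, -4.7071-0.1213i, 2+1i, -3.2929-4.1213i]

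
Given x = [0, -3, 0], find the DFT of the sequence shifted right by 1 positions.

Time shift by 1: X_shifted[k] = ω_3^(1k) · X[k]
Shifted x = [0, 0, -3]

DFT(x[n-1]) = [-3, 1.5000-2.5981i, 1.5000+2.5981i]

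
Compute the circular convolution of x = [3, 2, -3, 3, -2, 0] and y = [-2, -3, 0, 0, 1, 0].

(x ⊛ y)[n] = Σ(m=0 to 5) x[m] · y[(n-m) mod 6]

Computing each output sample:
(x ⊛ y)[0] = -9
(x ⊛ y)[1] = -10
(x ⊛ y)[2] = -2
(x ⊛ y)[3] = 3
(x ⊛ y)[4] = -2
(x ⊛ y)[5] = 8

x ⊛ y = [-9, -10, -2, 3, -2, 8]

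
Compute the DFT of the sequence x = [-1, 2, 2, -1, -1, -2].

X[k] = Σ(n=0 to 5) x[n] · ω_6^(nk)
where ω_6 = e^(-2πi/6)

Computing each X[k]:
X[0] = -1
X[1] = -0.5000-6.0622i
X[2] = -2.5000-0.8660i
X[3] = 1
X[4] = -2.5000+0.8660i
X[5] = -0.5000+6.0622i

X = [-1, -0.5000-6.0622i, -2.5000-0.8660i, 1, -2.5000+0.8660i, -0.5000+6.0622i]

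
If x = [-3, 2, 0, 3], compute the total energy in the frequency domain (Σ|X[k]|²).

Parseval: Σ|x[n]|² = (1/N)Σ|X[k]|², so Σ|X[k]|² = N·Σ|x[n]|² = 4·22.0000

Σ|X[k]|² = N·Σ|x[n]|² = 4·22.0000 = 88.0000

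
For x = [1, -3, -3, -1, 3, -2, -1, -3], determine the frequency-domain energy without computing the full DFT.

Parseval: Σ|x[n]|² = (1/N)Σ|X[k]|², so Σ|X[k]|² = N·Σ|x[n]|² = 8·43.0000

Σ|X[k]|² = N·Σ|x[n]|² = 8·43.0000 = 344.0000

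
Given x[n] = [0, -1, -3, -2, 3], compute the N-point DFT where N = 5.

X[k] = Σ(n=0 to 4) x[n] · ω_5^(nk)
where ω_5 = e^(-2πi/5)

Computing each X[k]:
X[0] = -3
X[1] = 4.6631+4.3920i
X[2] = -3.1631+1.4001i
X[3] = -3.1631-1.4001i
X[4] = 4.6631-4.3920i

X = [-3, 4.6631+4.3920i, -3.1631+1.4001i, -3.1631-1.4001i, 4.6631-4.3920i]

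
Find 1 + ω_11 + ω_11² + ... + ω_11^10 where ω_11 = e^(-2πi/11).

Sum of all nth roots of unity equals 0 for n > 1 (geometric series with r ≠ 1).

0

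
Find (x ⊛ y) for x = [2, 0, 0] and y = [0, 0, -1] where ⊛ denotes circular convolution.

(x ⊛ y)[n] = Σ(m=0 to 2) x[m] · y[(n-m) mod 3]

Computing each output sample:
(x ⊛ y)[0] = 0
(x ⊛ y)[1] = 0
(x ⊛ y)[2] = -2

x ⊛ y = [0, 0, -2]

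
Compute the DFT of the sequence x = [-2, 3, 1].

X[k] = Σ(n=0 to 2) x[n] · ω_3^(nk)
where ω_3 = e^(-2πi/3)

Computing each X[k]:
X[0] = 2
X[1] = -4.0000-1.7321i
X[2] = -4.0000+1.7321i

X = [2, -4.0000-1.7321i, -4.0000+1.7321i]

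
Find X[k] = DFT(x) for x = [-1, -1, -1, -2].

X[k] = Σ(n=0 to 3) x[n] · ω_4^(nk)
where ω_4 = e^(-2πi/4)

Computing each X[k]:
X[0] = -5
X[1] = -1i
X[2] = 1
X[3] = 1i

X = [-5, -1i, 1, 1i]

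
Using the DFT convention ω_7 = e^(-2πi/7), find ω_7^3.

ω_7^3 = e^(-2πi·3/7)
= cos(-2π·3/7) + i·sin(-2π·3/7)
= cos(-6π/7) + i·sin(-6π/7)

ω_7^3 = cos(-6π/7) + i·sin(-6π/7) = -0.9010-0.4339i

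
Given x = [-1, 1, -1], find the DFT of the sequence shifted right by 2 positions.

Time shift by 2: X_shifted[k] = ω_3^(2k) · X[k]
Shifted x = [1, -1, -1]

DFT(x[n-2]) = [-1, 2, 2]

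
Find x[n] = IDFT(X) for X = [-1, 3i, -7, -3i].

x[n] = (1/4) Σ(k=0 to 3) X[k] · e^(2πikn/4)

Computing each x[n]:
x[0] = -2
x[1] = 0
x[2] = -2
x[3] = 3

x = [-2, 0, -2, 3]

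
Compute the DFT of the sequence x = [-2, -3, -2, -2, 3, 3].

X[k] = Σ(n=0 to 5) x[n] · ω_6^(nk)
where ω_6 = e^(-2πi/6)

Computing each X[k]:
X[0] = -3
X[1] = -0.5000+9.5263i
X[2] = -4.5000+0.8660i
X[3] = 1
X[4] = -4.5000-0.8660i
X[5] = -0.5000-9.5263i

X = [-3, -0.5000+9.5263i, -4.5000+0.8660i, 1, -4.5000-0.8660i, -0.5000-9.5263i]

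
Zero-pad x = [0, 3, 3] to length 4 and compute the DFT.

Original 3-point DFT: [6, -3, -3]
Zero-padded 4-point DFT provides frequency interpolation.

DFT_4([x, 0, ...]) = [6, -3-3i, 0, -3+3i]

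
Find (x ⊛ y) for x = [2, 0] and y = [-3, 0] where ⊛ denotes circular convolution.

(x ⊛ y)[n] = Σ(m=0 to 1) x[m] · y[(n-m) mod 2]

Computing each output sample:
(x ⊛ y)[0] = -6
(x ⊛ y)[1] = 0

x ⊛ y = [-6, 0]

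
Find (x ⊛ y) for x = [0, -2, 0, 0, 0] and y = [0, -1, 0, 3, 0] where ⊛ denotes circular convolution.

(x ⊛ y)[n] = Σ(m=0 to 4) x[m] · y[(n-m) mod 5]

Computing each output sample:
(x ⊛ y)[0] = 0
(x ⊛ y)[1] = 0
(x ⊛ y)[2] = 2
(x ⊛ y)[3] = 0
(x ⊛ y)[4] = -6

x ⊛ y = [0, 0, 2, 0, -6]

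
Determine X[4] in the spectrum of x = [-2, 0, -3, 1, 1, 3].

X[4] = Σ(n=0 to 5) x[n] · ω_6^(4n) where ω_6 = e^(-2πi/6)
= (-2)·ω_6^0 + (0)·ω_6^4 + (-3)·ω_6^8 + (1)·ω_6^12 + (1)·ω_6^16 + (3)·ω_6^20

X[4] = -1.5000+0.8660i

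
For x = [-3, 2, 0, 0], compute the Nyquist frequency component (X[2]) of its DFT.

X[2] = Σ(n=0 to 3) x[n] · ω_4^(2n) where ω_4 = e^(-2πi/4)
= (-3)·ω_4^0 + (2)·ω_4^2 + (0)·ω_4^4 + (0)·ω_4^6

X[2] = -5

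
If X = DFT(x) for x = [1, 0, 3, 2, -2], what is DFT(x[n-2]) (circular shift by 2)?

Time shift by 2: X_shifted[k] = ω_5^(2k) · X[k]
Shifted x = [2, -2, 1, 0, 3]

DFT(x[n-2]) = [4, 1.5000+4.1675i, 1.5000+3.8900i, 1.5000-3.8900i, 1.5000-4.1675i]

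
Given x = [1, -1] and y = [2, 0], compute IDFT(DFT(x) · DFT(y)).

(x ⊛ y)[n] = Σ(m=0 to 1) x[m] · y[(n-m) mod 2]

Computing each output sample:
(x ⊛ y)[0] = 2
(x ⊛ y)[1] = -2

x ⊛ y = [2, -2]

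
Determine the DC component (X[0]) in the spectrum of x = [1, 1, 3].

X[0] = Σ(n=0 to 2) x[n] · ω_3^0 = Σ x[n]
= (1) + (1) + (3)

X[0] = 5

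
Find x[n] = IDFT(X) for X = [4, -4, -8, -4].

x[n] = (1/4) Σ(k=0 to 3) X[k] · e^(2πikn/4)

Computing each x[n]:
x[0] = -3
x[1] = 3
x[2] = 1
x[3] = 3

x = [-3, 3, 1, 3]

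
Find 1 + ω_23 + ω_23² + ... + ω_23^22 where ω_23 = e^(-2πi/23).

Sum of all nth roots of unity equals 0 for n > 1 (geometric series with r ≠ 1).

0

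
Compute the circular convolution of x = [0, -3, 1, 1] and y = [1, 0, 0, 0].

(x ⊛ y)[n] = Σ(m=0 to 3) x[m] · y[(n-m) mod 4]

Computing each output sample:
(x ⊛ y)[0] = 0
(x ⊛ y)[1] = -3
(x ⊛ y)[2] = 1
(x ⊛ y)[3] = 1

x ⊛ y = [0, -3, 1, 1]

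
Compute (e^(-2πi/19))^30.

Since ω_19^19 = 1, powers reduce modulo 19.
30 mod 19 = 11
So ω_19^30 = ω_19^11 = e^(-2πi·11/19)

ω_19^30 = ω_19^11 = -0.8795+0.4759i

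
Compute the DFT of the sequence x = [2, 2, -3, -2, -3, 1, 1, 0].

X[k] = Σ(n=0 to 7) x[n] · ω_8^(nk)
where ω_8 = e^(-2πi/8)

Computing each X[k]:
X[0] = -2
X[1] = 7.1213+4.7071i
X[2] = 1-5i
X[3] = 2.8787-3.2929i
X[4] = -4
X[5] = 2.8787+3.2929i
X[6] = 1+5i
X[7] = 7.1213-4.7071i

X = [-2, 7.1213+4.7071i, 1-5i, 2.8787-3.2929i, -4, 2.8787+3.2929i, 1+5i, 7.1213-4.7071i]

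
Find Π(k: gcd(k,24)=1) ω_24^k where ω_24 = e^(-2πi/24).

The primitive 24th roots of unity are ω_24^k for k coprime to 24: k ∈ {1, 5, 7, 11, 13, 17, 19, 23}
Their product equals the constant term of the cyclotomic polynomial Φ_24(x) up to sign.
For n ≥ 3, the product of all primitive nth roots of unity is 1. (For n=1 it is 1; for n=2 it is -1.)

1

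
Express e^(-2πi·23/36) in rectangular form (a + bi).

ω_36^23 = e^(-2πi·23/36)
= cos(-2π·23/36) + i·sin(-2π·23/36)
= cos(-46π/36) + i·sin(-46π/36)

ω_36^23 = cos(-46π/36) + i·sin(-46π/36) = -0.6428+0.7660i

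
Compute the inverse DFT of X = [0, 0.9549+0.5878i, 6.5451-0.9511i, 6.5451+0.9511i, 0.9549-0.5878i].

x[n] = (1/5) Σ(k=0 to 4) X[k] · e^(2πikn/5)

Computing each x[n]:
x[0] = 3
x[1] = -2
x[2] = 0
x[3] = 1
x[4] = -2

x = [3, -2, 0, 1, -2]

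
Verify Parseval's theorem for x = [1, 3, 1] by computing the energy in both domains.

Time domain:
Σ|x[n]|² = |1|² + |3|² + |1|² = 11.0000

Frequency domain:
(1/3)Σ|X[k]|² = (1/3)(|5|² + |-1.0000-1.7321i|² + |-1.0000+1.7321i|²) = (1/3)·33.0000 = 11.0000

Both sides agree, confirming Parseval's theorem.

Σ|x[n]|² = (1/N)Σ|X[k]|² = 11.0000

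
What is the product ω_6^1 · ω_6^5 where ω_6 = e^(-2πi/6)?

The primitive 6th roots of unity are ω_6^k for k coprime to 6: k ∈ {1, 5}
Their product equals the constant term of the cyclotomic polynomial Φ_6(x) up to sign.
For n ≥ 3, the product of all primitive nth roots of unity is 1. (For n=1 it is 1; for n=2 it is -1.)

1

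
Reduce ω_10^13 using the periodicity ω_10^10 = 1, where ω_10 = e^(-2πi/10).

Since ω_10^10 = 1, powers reduce modulo 10.
13 mod 10 = 3
So ω_10^13 = ω_10^3 = e^(-2πi·3/10)

ω_10^13 = ω_10^3 = -0.3090-0.9511i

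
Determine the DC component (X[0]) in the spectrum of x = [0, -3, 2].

X[0] = Σ(n=0 to 2) x[n] · ω_3^0 = Σ x[n]
= (0) + (-3) + (2)

X[0] = -1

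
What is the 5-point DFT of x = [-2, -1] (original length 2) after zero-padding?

Original 2-point DFT: [-3, -1]
Zero-padded 5-point DFT provides frequency interpolation.

DFT_5([x, 0, ...]) = [-3, -2.3090+0.9511i, -1.1910+0.5878i, -1.1910-0.5878i, -2.3090-0.9511i]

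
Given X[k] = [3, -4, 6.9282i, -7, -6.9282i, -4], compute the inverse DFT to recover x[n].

x[n] = (1/6) Σ(k=0 to 5) X[k] · e^(2πikn/6)

Computing each x[n]:
x[0] = -2
x[1] = -1
x[2] = 2
x[3] = 3
x[4] = -2
x[5] = 3

x = [-2, -1, 2, 3, -2, 3]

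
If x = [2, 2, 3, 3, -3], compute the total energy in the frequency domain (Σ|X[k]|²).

Parseval: Σ|x[n]|² = (1/N)Σ|X[k]|², so Σ|X[k]|² = N·Σ|x[n]|² = 5·35.0000

Σ|X[k]|² = N·Σ|x[n]|² = 5·35.0000 = 175.0000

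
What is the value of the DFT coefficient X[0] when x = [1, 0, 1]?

X[0] = Σ(n=0 to 2) x[n] · ω_3^0 = Σ x[n]
= (1) + (0) + (1)

X[0] = 2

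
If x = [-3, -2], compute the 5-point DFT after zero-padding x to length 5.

Original 2-point DFT: [-5, -1]
Zero-padded 5-point DFT provides frequency interpolation.

DFT_5([x, 0, ...]) = [-5, -3.6180+1.9021i, -1.3820+1.1756i, -1.3820-1.1756i, -3.6180-1.9021i]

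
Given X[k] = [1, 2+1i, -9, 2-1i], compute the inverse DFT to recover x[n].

x[n] = (1/4) Σ(k=0 to 3) X[k] · e^(2πikn/4)

Computing each x[n]:
x[0] = -1
x[1] = 2
x[2] = -3
x[3] = 3

x = [-1, 2, -3, 3]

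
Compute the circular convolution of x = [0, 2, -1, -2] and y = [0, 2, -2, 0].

(x ⊛ y)[n] = Σ(m=0 to 3) x[m] · y[(n-m) mod 4]

Computing each output sample:
(x ⊛ y)[0] = -2
(x ⊛ y)[1] = 4
(x ⊛ y)[2] = 4
(x ⊛ y)[3] = -6

x ⊛ y = [-2, 4, 4, -6]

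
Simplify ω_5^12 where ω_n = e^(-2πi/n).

Since ω_5^5 = 1, powers reduce modulo 5.
12 mod 5 = 2
So ω_5^12 = ω_5^2 = e^(-2πi·2/5)

ω_5^12 = ω_5^2 = -0.8090-0.5878i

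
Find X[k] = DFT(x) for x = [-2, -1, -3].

X[k] = Σ(n=0 to 2) x[n] · ω_3^(nk)
where ω_3 = e^(-2πi/3)

Computing each X[k]:
X[0] = -6
X[1] = -1.7321i
X[2] = 1.7321i

X = [-6, -1.7321i, 1.7321i]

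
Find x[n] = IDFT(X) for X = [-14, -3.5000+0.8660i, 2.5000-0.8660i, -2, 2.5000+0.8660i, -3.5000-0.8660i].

x[n] = (1/6) Σ(k=0 to 5) X[k] · e^(2πikn/6)

Computing each x[n]:
x[0] = -3
x[1] = -3
x[2] = -3
x[3] = 0
x[4] = -2
x[5] = -3

x = [-3, -3, -3, 0, -2, -3]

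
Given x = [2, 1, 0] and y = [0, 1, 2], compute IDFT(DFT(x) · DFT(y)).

(x ⊛ y)[n] = Σ(m=0 to 2) x[m] · y[(n-m) mod 3]

Computing each output sample:
(x ⊛ y)[0] = 2
(x ⊛ y)[1] = 2
(x ⊛ y)[2] = 5

x ⊛ y = [2, 2, 5]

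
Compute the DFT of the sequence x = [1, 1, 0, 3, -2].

X[k] = Σ(n=0 to 4) x[n] · ω_5^(nk)
where ω_5 = e^(-2πi/5)

Computing each X[k]:
X[0] = 3
X[1] = -1.7361-1.0898i
X[2] = 2.7361-4.6165i
X[3] = 2.7361+4.6165i
X[4] = -1.7361+1.0898i

X = [3, -1.7361-1.0898i, 2.7361-4.6165i, 2.7361+4.6165i, -1.7361+1.0898i]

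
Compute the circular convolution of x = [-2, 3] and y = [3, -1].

(x ⊛ y)[n] = Σ(m=0 to 1) x[m] · y[(n-m) mod 2]

Computing each output sample:
(x ⊛ y)[0] = -9
(x ⊛ y)[1] = 11

x ⊛ y = [-9, 11]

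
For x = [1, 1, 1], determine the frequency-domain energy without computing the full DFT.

Parseval: Σ|x[n]|² = (1/N)Σ|X[k]|², so Σ|X[k]|² = N·Σ|x[n]|² = 3·3.0000

Σ|X[k]|² = N·Σ|x[n]|² = 3·3.0000 = 9.0000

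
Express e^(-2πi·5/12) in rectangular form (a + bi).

ω_12^5 = e^(-2πi·5/12)
= cos(-2π·5/12) + i·sin(-2π·5/12)
= cos(-10π/12) + i·sin(-10π/12)

ω_12^5 = cos(-10π/12) + i·sin(-10π/12) = -0.8660-0.5000i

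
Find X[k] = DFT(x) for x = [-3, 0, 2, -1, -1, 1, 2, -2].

X[k] = Σ(n=0 to 7) x[n] · ω_8^(nk)
where ω_8 = e^(-2πi/8)

Computing each X[k]:
X[0] = -2
X[1] = -3.4142
X[2] = -8-4i
X[3] = -0.5858
X[4] = 2
X[5] = -0.5858
X[6] = -8+4i
X[7] = -3.4142

X = [-2, -3.4142, -8-4i, -0.5858, 2, -0.5858, -8+4i, -3.4142]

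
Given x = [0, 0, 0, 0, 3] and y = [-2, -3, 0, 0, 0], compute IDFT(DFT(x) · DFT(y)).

(x ⊛ y)[n] = Σ(m=0 to 4) x[m] · y[(n-m) mod 5]

Computing each output sample:
(x ⊛ y)[0] = -9
(x ⊛ y)[1] = 0
(x ⊛ y)[2] = 0
(x ⊛ y)[3] = 0
(x ⊛ y)[4] = -6

x ⊛ y = [-9, 0, 0, 0, -6]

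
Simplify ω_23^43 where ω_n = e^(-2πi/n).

Since ω_23^23 = 1, powers reduce modulo 23.
43 mod 23 = 20
So ω_23^43 = ω_23^20 = e^(-2πi·20/23)

ω_23^43 = ω_23^20 = 0.6826+0.7308i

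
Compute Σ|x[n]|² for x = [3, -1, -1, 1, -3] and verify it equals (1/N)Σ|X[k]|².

Time domain:
Σ|x[n]|² = |3|² + |-1|² + |-1|² + |1|² + |-3|² = 21.0000

Frequency domain:
(1/5)Σ|X[k]|² = (1/5)(|-1|² + |1.7639-0.7265i|² + |6.2361-3.0777i|² + |6.2361+3.0777i|² + |1.7639+0.7265i|²) = (1/5)·105.0000 = 21.0000

Both sides agree, confirming Parseval's theorem.

Σ|x[n]|² = (1/N)Σ|X[k]|² = 21.0000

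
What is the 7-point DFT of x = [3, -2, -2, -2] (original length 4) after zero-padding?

Original 4-point DFT: [-3, 5, 5, 5]
Zero-padded 7-point DFT provides frequency interpolation.

DFT_7([x, 0, ...]) = [-3, 4.0000+4.3813i, 4.0000-0.4816i, 4.0000+1.2540i, 4.0000-1.2540i, 4.0000+0.4816i, 4.0000-4.3813i]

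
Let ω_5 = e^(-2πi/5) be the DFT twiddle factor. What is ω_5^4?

ω_5^4 = e^(-2πi·4/5)
= cos(-2π·4/5) + i·sin(-2π·4/5)
= cos(-8π/5) + i·sin(-8π/5)

ω_5^4 = cos(-8π/5) + i·sin(-8π/5) = 0.3090+0.9511i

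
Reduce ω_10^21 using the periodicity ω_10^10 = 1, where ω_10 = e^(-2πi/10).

Since ω_10^10 = 1, powers reduce modulo 10.
21 mod 10 = 1
So ω_10^21 = ω_10^1 = e^(-2πi·1/10)

ω_10^21 = ω_10^1 = 0.8090-0.5878i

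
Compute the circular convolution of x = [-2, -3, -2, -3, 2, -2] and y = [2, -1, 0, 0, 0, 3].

(x ⊛ y)[n] = Σ(m=0 to 5) x[m] · y[(n-m) mod 6]

Computing each output sample:
(x ⊛ y)[0] = -11
(x ⊛ y)[1] = -10
(x ⊛ y)[2] = -10
(x ⊛ y)[3] = 2
(x ⊛ y)[4] = 1
(x ⊛ y)[5] = -12

x ⊛ y = [-11, -10, -10, 2, 1, -12]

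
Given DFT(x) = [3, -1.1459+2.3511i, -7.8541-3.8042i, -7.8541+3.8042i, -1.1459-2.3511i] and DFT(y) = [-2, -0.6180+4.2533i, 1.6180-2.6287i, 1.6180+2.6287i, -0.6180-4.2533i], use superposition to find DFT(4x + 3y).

By linearity: DFT(4x + 3y) = 4·DFT(x) + 3·DFT(y)
= 4·[3, -1.1459+2.3511i, -7.8541-3.8042i, -7.8541+3.8042i, -1.1459-2.3511i] + 3·[-2, -0.6180+4.2533i, 1.6180-2.6287i, 1.6180+2.6287i, -0.6180-4.2533i]

Computing element-wise:
Z[0] = 4·(3) + 3·(-2) = 6
Z[1] = 4·(-1.1459+2.3511i) + 3·(-0.6180+4.2533i) = -6.4376+22.1643i
Z[2] = 4·(-7.8541-3.8042i) + 3·(1.6180-2.6287i) = -26.5624-23.1029i
Z[3] = 4·(-7.8541+3.8042i) + 3·(1.6180+2.6287i) = -26.5624+23.1029i
Z[4] = 4·(-1.1459-2.3511i) + 3·(-0.6180-4.2533i) = -6.4376-22.1643i

DFT(4x + 3y) = 4·X + 3·Y = [6, -6.4376+22.1643i, -26.5624-23.1029i, -26.5624+23.1029i, -6.4376-22.1643i]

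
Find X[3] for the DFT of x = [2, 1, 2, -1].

X[3] = Σ(n=0 to 3) x[n] · ω_4^(3n) where ω_4 = e^(-2πi/4)
= (2)·ω_4^0 + (1)·ω_4^3 + (2)·ω_4^6 + (-1)·ω_4^9

X[3] = 2i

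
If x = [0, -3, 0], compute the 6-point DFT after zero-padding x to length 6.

Original 3-point DFT: [-3, 1.5000+2.5981i, 1.5000-2.5981i]
Zero-padded 6-point DFT provides frequency interpolation.

DFT_6([x, 0, ...]) = [-3, -1.5000+2.5981i, 1.5000+2.5981i, 3, 1.5000-2.5981i, -1.5000-2.5981i]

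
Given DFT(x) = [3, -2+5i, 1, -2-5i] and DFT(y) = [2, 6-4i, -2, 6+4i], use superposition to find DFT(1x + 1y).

By linearity: DFT(1x + 1y) = 1·DFT(x) + 1·DFT(y)
= 1·[3, -2+5i, 1, -2-5i] + 1·[2, 6-4i, -2, 6+4i]

Computing element-wise:
Z[0] = 1·(3) + 1·(2) = 5
Z[1] = 1·(-2+5i) + 1·(6-4i) = 4+1i
Z[2] = 1·(1) + 1·(-2) = -1
Z[3] = 1·(-2-5i) + 1·(6+4i) = 4-1i

DFT(1x + 1y) = 1·X + 1·Y = [5, 4+1i, -1, 4-1i]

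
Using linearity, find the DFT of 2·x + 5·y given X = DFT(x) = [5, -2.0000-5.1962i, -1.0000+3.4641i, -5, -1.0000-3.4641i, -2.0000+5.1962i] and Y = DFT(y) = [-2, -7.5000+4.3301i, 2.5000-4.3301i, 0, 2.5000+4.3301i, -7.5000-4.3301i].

By linearity: DFT(2x + 5y) = 2·DFT(x) + 5·DFT(y)
= 2·[5, -2.0000-5.1962i, -1.0000+3.4641i, -5, -1.0000-3.4641i, -2.0000+5.1962i] + 5·[-2, -7.5000+4.3301i, 2.5000-4.3301i, 0, 2.5000+4.3301i, -7.5000-4.3301i]

Computing element-wise:
Z[0] = 2·(5) + 5·(-2) = 0
Z[1] = 2·(-2.0000-5.1962i) + 5·(-7.5000+4.3301i) = -41.5000+11.2581i
Z[2] = 2·(-1.0000+3.4641i) + 5·(2.5000-4.3301i) = 10.5000-14.7223i
Z[3] = 2·(-5) + 5·(0) = -10
Z[4] = 2·(-1.0000-3.4641i) + 5·(2.5000+4.3301i) = 10.5000+14.7223i
Z[5] = 2·(-2.0000+5.1962i) + 5·(-7.5000-4.3301i) = -41.5000-11.2581i

DFT(2x + 5y) = 2·X + 5·Y = [0, -41.5000+11.2581i, 10.5000-14.7223i, -10, 10.5000+14.7223i, -41.5000-11.2581i]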